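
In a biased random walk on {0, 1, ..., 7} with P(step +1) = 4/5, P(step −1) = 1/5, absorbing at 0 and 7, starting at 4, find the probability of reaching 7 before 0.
P(hit 7 before 0) = (1 − (1/4)^4) / (1 − (1/4)^7) = 5440/5461

Let u_k denote P(reach 7 before 0 | start at k). Boundary: u_0 = 0, u_7 = 1. Recurrence: u_k = 4/5·u_{k+1} + 1/5·u_{k-1} for 1 ≤ k ≤ 6. Try u_k = A + B·r^k with r = q/p = (1/5)/(4/5) = 1/4. Substitution satisfies the recurrence; boundary conditions give:
  u_k = (1 − r^k) / (1 − r^N) = (1 − (1/4)^4) / (1 − (1/4)^7) = 5440/5461.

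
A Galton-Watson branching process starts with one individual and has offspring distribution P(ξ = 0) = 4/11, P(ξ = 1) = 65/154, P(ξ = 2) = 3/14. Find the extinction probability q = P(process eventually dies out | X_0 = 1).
q = 1

Mean offspring μ = 0·4/11 + 1·65/154 + 2·3/14 = 131/154 ≤ 1. For μ ≤ 1 with offspring not concentrated at 1, the Galton-Watson process goes extinct almost surely, so q = 1.
(Algebraic check: The pgf is f(s) = 4/11 + 65/154·s + 3/14·s². The extinction probability q is the smallest fixed point of f in [0, 1]. Setting s = f(s):
  3/14·s² + (65/154 − 1)·s + 4/11 = 0
  3/14·s² − (4/11 + 3/14)·s + 4/11 = 0
which factors as (s − 1)·(3/14·s − 4/11) = 0, giving roots s = 1 and s = (4/11)/(3/14) = 56/33. Since 56/33 ≥ 1, the smallest root in [0, 1] is s = 1.)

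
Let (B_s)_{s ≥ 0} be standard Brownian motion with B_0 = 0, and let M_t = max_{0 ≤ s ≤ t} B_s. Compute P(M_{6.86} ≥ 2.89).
P(M_{6.86} ≥ 2.89) = 2·P(B_{6.86} ≥ 2.89) = 2(1 − Φ(2.89/√6.86)) ≈ 0.2699

By the reflection principle for Brownian motion, P(M_t ≥ a) = 2 · P(B_t ≥ a) for a ≥ 0. Since B_t ~ N(0, t), P(B_t ≥ 2.89) = 1 − Φ(2.89/√t) = 1 − Φ(2.89/√6.86) = 1 − Φ(1.1034). So
  P(M_{6.86} ≥ 2.89) = 2(1 − Φ(1.1034)) ≈ 0.2699.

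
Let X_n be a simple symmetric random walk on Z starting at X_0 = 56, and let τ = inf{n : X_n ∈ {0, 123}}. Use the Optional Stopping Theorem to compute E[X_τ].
E[X_τ] = 56

X_n is a martingale and τ is a bounded-mean stopping time (indeed τ is finite a.s. with bounded expectation since the walk is in a bounded region). By the OST, E[X_τ] = E[X_0] = 56. Equivalently: E[X_τ] = 123 · P(hit 123 first) + 0 · P(hit 0 first) = 123 · (56/123) = 56.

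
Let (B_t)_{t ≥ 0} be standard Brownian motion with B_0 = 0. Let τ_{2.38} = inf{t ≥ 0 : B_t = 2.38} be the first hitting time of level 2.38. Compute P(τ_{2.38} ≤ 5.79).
P(τ_{2.38} ≤ 5.79) = 2(1 − Φ(2.38/√5.79)) = 2(1 − Φ(0.9891)) ≈ 0.3226

By the reflection principle for standard BM, P(τ_b ≤ t) = 2 · P(B_t ≥ b). Since B_t ~ N(0, t), P(B_t ≥ 2.38) = 1 − Φ(2.38/√t) = 1 − Φ(2.38/√5.79) = 1 − Φ(0.9891) ≈ 0.16131. Doubling: P(τ_{2.38} ≤ 5.79) ≈ 2 · 0.16131 = 0.32262 ≈ 0.3226.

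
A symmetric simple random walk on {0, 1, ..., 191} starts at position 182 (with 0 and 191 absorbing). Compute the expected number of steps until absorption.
E[τ | X_0 = 182] = 1638

Let v_k = E[τ | X_0 = k]. Boundary: v_0 = v_191 = 0. Recurrence: v_k = 1 + (v_{k-1} + v_{k+1})/2 for 1 ≤ k ≤ 190. The particular solution to v_k − (v_{k-1} + v_{k+1})/2 = 1 is v_k = −k^2. Adding homogeneous solution A + B k and matching boundaries gives v_k = k (191 − k). Substituting k = 182: v_182 = 182 · 9 = 1638.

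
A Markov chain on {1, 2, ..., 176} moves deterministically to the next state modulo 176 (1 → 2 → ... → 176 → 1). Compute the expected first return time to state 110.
E[T_110 | X_0 = 110] = 176

The chain cycles deterministically, so starting at state 110 it returns in exactly 176 steps. Equivalently, the stationary distribution is uniform π_j = 1/176 for every state j, so by Kac's formula E[T_110] = 1/π_110 = 176.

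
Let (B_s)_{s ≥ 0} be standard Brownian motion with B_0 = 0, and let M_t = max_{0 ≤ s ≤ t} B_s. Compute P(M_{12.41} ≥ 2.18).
P(M_{12.41} ≥ 2.18) = 2·P(B_{12.41} ≥ 2.18) = 2(1 − Φ(2.18/√12.41)) ≈ 0.5360

By the reflection principle for Brownian motion, P(M_t ≥ a) = 2 · P(B_t ≥ a) for a ≥ 0. Since B_t ~ N(0, t), P(B_t ≥ 2.18) = 1 − Φ(2.18/√t) = 1 − Φ(2.18/√12.41) = 1 − Φ(0.6188). So
  P(M_{12.41} ≥ 2.18) = 2(1 − Φ(0.6188)) ≈ 0.5360.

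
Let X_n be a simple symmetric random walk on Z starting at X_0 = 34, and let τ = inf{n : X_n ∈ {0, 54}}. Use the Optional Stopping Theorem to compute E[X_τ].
E[X_τ] = 34

X_n is a martingale and τ is a bounded-mean stopping time (indeed τ is finite a.s. with bounded expectation since the walk is in a bounded region). By the OST, E[X_τ] = E[X_0] = 34. Equivalently: E[X_τ] = 54 · P(hit 54 first) + 0 · P(hit 0 first) = 54 · (34/54) = 34.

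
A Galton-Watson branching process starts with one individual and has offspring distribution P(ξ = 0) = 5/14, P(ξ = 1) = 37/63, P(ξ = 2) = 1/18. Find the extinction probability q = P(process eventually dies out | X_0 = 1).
q = 1

Mean offspring μ = 0·5/14 + 1·37/63 + 2·1/18 = 44/63 ≤ 1. For μ ≤ 1 with offspring not concentrated at 1, the Galton-Watson process goes extinct almost surely, so q = 1.
(Algebraic check: The pgf is f(s) = 5/14 + 37/63·s + 1/18·s². The extinction probability q is the smallest fixed point of f in [0, 1]. Setting s = f(s):
  1/18·s² + (37/63 − 1)·s + 5/14 = 0
  1/18·s² − (5/14 + 1/18)·s + 5/14 = 0
which factors as (s − 1)·(1/18·s − 5/14) = 0, giving roots s = 1 and s = (5/14)/(1/18) = 45/7. Since 45/7 ≥ 1, the smallest root in [0, 1] is s = 1.)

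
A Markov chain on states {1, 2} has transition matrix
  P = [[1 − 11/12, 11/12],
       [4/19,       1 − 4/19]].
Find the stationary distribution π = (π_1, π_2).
π_1 = 48/257, π_2 = 209/257

Solve πP = π with π_1 + π_2 = 1. From πP = π: π_1 · (1 − 11/12) + π_2 · 4/19 = π_1 ⇒ π_2 · 4/19 = π_1 · 11/12 ⇒ π_2/π_1 = (11/12)/(4/19) = 209/48. Together with π_1 + π_2 = 1:
  π_1 = (4/19)/(11/12 + 4/19) = (4/19)/(257/228) = 48/257,
  π_2 = (11/12)/(11/12 + 4/19) = (11/12)/(257/228) = 209/257.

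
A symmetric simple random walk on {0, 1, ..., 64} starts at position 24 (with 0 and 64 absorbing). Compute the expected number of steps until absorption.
E[τ | X_0 = 24] = 960

Let v_k = E[τ | X_0 = k]. Boundary: v_0 = v_64 = 0. Recurrence: v_k = 1 + (v_{k-1} + v_{k+1})/2 for 1 ≤ k ≤ 63. The particular solution to v_k − (v_{k-1} + v_{k+1})/2 = 1 is v_k = −k^2. Adding homogeneous solution A + B k and matching boundaries gives v_k = k (64 − k). Substituting k = 24: v_24 = 24 · 40 = 960.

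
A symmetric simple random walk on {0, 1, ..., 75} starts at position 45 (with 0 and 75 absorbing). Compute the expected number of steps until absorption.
E[τ | X_0 = 45] = 1350

Let v_k = E[τ | X_0 = k]. Boundary: v_0 = v_75 = 0. Recurrence: v_k = 1 + (v_{k-1} + v_{k+1})/2 for 1 ≤ k ≤ 74. The particular solution to v_k − (v_{k-1} + v_{k+1})/2 = 1 is v_k = −k^2. Adding homogeneous solution A + B k and matching boundaries gives v_k = k (75 − k). Substituting k = 45: v_45 = 45 · 30 = 1350.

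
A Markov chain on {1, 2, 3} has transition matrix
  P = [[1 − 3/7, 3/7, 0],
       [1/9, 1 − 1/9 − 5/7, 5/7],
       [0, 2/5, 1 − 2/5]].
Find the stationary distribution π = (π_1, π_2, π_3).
π = (98/1151, 378/1151, 675/1151)

This is a birth-death chain on three states, which satisfies detailed balance: π_1 · P_{12} = π_2 · P_{21} and π_2 · P_{23} = π_3 · P_{32}.
From π_1 · 3/7 = π_2 · 1/9: π_2/π_1 = (3/7)/(1/9) = 27/7.
From π_2 · 5/7 = π_3 · 2/5: π_3/π_2 = (5/7)/(2/5) = 25/14.
Take π_1 proportional to 1; then unnormalized π = (1, 27/7, 675/98). Normalize by dividing by the sum 1151/98:
  π = (98/1151, 378/1151, 675/1151).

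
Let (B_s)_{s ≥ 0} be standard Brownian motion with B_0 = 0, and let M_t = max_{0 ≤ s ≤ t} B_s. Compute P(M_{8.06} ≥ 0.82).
P(M_{8.06} ≥ 0.82) = 2·P(B_{8.06} ≥ 0.82) = 2(1 − Φ(0.82/√8.06)) ≈ 0.7727

By the reflection principle for Brownian motion, P(M_t ≥ a) = 2 · P(B_t ≥ a) for a ≥ 0. Since B_t ~ N(0, t), P(B_t ≥ 0.82) = 1 − Φ(0.82/√t) = 1 − Φ(0.82/√8.06) = 1 − Φ(0.2888). So
  P(M_{8.06} ≥ 0.82) = 2(1 − Φ(0.2888)) ≈ 0.7727.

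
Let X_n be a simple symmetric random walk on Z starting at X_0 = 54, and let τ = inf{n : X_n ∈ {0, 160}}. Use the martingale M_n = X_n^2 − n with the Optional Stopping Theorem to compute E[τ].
E[τ] = 5724

M_n = X_n^2 − n is a martingale (since E[X_{n+1}^2 | F_n] = X_n^2 + 1). By OST (τ has finite mean in a bounded region), E[M_τ] = E[M_0] = X_0^2 − 0 = 54^2 = 2916. Also E[M_τ] = E[X_τ^2] − E[τ]. The walk exits at 0 or 160, with P(hit 160 first) = 54/160, so E[X_τ^2] = 160^2 · 54/160 + 0 = 8640. Thus E[τ] = E[X_τ^2] − E[M_τ] = 8640 − 2916 = 5724 = 54(160 − 54) = 5724.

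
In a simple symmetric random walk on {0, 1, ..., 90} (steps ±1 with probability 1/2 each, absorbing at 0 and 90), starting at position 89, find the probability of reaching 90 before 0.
P(hit 90 before 0) = 89/90

Let u_k = P(hit 90 before 0 | start at k). Then u_0 = 0, u_90 = 1, and u_k = u_{k-1}/2 + u_{k+1}/2 for 1 ≤ k ≤ 89. This harmonic recurrence is solved by u_k = k/90, giving u_89 = 89/90.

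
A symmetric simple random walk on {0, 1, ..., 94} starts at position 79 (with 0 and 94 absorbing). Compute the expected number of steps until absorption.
E[τ | X_0 = 79] = 1185

Let v_k = E[τ | X_0 = k]. Boundary: v_0 = v_94 = 0. Recurrence: v_k = 1 + (v_{k-1} + v_{k+1})/2 for 1 ≤ k ≤ 93. The particular solution to v_k − (v_{k-1} + v_{k+1})/2 = 1 is v_k = −k^2. Adding homogeneous solution A + B k and matching boundaries gives v_k = k (94 − k). Substituting k = 79: v_79 = 79 · 15 = 1185.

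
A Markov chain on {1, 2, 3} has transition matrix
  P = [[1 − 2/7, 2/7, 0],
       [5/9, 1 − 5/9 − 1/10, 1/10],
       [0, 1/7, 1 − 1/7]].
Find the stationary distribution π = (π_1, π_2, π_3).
π = (175/328, 45/164, 63/328)

This is a birth-death chain on three states, which satisfies detailed balance: π_1 · P_{12} = π_2 · P_{21} and π_2 · P_{23} = π_3 · P_{32}.
From π_1 · 2/7 = π_2 · 5/9: π_2/π_1 = (2/7)/(5/9) = 18/35.
From π_2 · 1/10 = π_3 · 1/7: π_3/π_2 = (1/10)/(1/7) = 7/10.
Take π_1 proportional to 1; then unnormalized π = (1, 18/35, 9/25). Normalize by dividing by the sum 328/175:
  π = (175/328, 45/164, 63/328).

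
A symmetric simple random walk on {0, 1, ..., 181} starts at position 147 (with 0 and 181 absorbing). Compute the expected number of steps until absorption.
E[τ | X_0 = 147] = 4998

Let v_k = E[τ | X_0 = k]. Boundary: v_0 = v_181 = 0. Recurrence: v_k = 1 + (v_{k-1} + v_{k+1})/2 for 1 ≤ k ≤ 180. The particular solution to v_k − (v_{k-1} + v_{k+1})/2 = 1 is v_k = −k^2. Adding homogeneous solution A + B k and matching boundaries gives v_k = k (181 − k). Substituting k = 147: v_147 = 147 · 34 = 4998.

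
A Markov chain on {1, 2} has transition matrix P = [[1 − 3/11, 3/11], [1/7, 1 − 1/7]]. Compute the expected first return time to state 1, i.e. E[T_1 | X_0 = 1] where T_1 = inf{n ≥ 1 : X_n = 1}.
E[T_1 | X_0 = 1] = 1/π_1 = 32/11

For an irreducible recurrent Markov chain with stationary distribution π, E[T_i | X_0 = i] = 1/π_i (Kac's formula). Here π_1 = (1/7)/(3/11 + 1/7) = (1/7)/(32/77) = 11/32, so E[T_1 | X_0 = 1] = 1/π_1 = (3/11 + 1/7)/(1/7) = (32/77)/(1/7) = 32/11.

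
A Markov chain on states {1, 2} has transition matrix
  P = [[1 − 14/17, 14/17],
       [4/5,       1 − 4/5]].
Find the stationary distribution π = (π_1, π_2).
π_1 = 34/69, π_2 = 35/69

Solve πP = π with π_1 + π_2 = 1. From πP = π: π_1 · (1 − 14/17) + π_2 · 4/5 = π_1 ⇒ π_2 · 4/5 = π_1 · 14/17 ⇒ π_2/π_1 = (14/17)/(4/5) = 35/34. Together with π_1 + π_2 = 1:
  π_1 = (4/5)/(14/17 + 4/5) = (4/5)/(138/85) = 34/69,
  π_2 = (14/17)/(14/17 + 4/5) = (14/17)/(138/85) = 35/69.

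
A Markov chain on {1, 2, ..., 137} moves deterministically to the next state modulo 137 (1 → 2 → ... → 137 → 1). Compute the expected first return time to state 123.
E[T_123 | X_0 = 123] = 137

The chain cycles deterministically, so starting at state 123 it returns in exactly 137 steps. Equivalently, the stationary distribution is uniform π_j = 1/137 for every state j, so by Kac's formula E[T_123] = 1/π_123 = 137.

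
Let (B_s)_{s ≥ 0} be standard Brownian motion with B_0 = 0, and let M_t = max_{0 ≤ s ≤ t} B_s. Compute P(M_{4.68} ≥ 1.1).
P(M_{4.68} ≥ 1.1) = 2·P(B_{4.68} ≥ 1.1) = 2(1 − Φ(1.1/√4.68)) ≈ 0.6111

By the reflection principle for Brownian motion, P(M_t ≥ a) = 2 · P(B_t ≥ a) for a ≥ 0. Since B_t ~ N(0, t), P(B_t ≥ 1.1) = 1 − Φ(1.1/√t) = 1 − Φ(1.1/√4.68) = 1 − Φ(0.5085). So
  P(M_{4.68} ≥ 1.1) = 2(1 − Φ(0.5085)) ≈ 0.6111.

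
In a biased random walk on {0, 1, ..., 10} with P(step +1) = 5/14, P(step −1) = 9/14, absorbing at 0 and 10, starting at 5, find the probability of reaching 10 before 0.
P(hit 10 before 0) = (1 − (9/5)^5) / (1 − (9/5)^10) = 3125/62174

Let u_k denote P(reach 10 before 0 | start at k). Boundary: u_0 = 0, u_10 = 1. Recurrence: u_k = 5/14·u_{k+1} + 9/14·u_{k-1} for 1 ≤ k ≤ 9. Try u_k = A + B·r^k with r = q/p = (9/14)/(5/14) = 9/5. Substitution satisfies the recurrence; boundary conditions give:
  u_k = (1 − r^k) / (1 − r^N) = (1 − (9/5)^5) / (1 − (9/5)^10) = 3125/62174.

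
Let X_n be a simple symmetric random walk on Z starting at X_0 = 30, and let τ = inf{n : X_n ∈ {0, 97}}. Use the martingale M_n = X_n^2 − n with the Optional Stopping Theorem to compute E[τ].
E[τ] = 2010

M_n = X_n^2 − n is a martingale (since E[X_{n+1}^2 | F_n] = X_n^2 + 1). By OST (τ has finite mean in a bounded region), E[M_τ] = E[M_0] = X_0^2 − 0 = 30^2 = 900. Also E[M_τ] = E[X_τ^2] − E[τ]. The walk exits at 0 or 97, with P(hit 97 first) = 30/97, so E[X_τ^2] = 97^2 · 30/97 + 0 = 2910. Thus E[τ] = E[X_τ^2] − E[M_τ] = 2910 − 900 = 2010 = 30(97 − 30) = 2010.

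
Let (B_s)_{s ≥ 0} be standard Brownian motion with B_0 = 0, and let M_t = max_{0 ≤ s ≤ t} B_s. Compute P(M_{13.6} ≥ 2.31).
P(M_{13.6} ≥ 2.31) = 2·P(B_{13.6} ≥ 2.31) = 2(1 − Φ(2.31/√13.6)) ≈ 0.5311

By the reflection principle for Brownian motion, P(M_t ≥ a) = 2 · P(B_t ≥ a) for a ≥ 0. Since B_t ~ N(0, t), P(B_t ≥ 2.31) = 1 − Φ(2.31/√t) = 1 − Φ(2.31/√13.6) = 1 − Φ(0.6264). So
  P(M_{13.6} ≥ 2.31) = 2(1 − Φ(0.6264)) ≈ 0.5311.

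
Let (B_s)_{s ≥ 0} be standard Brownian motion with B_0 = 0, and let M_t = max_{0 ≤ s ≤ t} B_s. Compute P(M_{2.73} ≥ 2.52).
P(M_{2.73} ≥ 2.52) = 2·P(B_{2.73} ≥ 2.52) = 2(1 − Φ(2.52/√2.73)) ≈ 0.1272

By the reflection principle for Brownian motion, P(M_t ≥ a) = 2 · P(B_t ≥ a) for a ≥ 0. Since B_t ~ N(0, t), P(B_t ≥ 2.52) = 1 − Φ(2.52/√t) = 1 − Φ(2.52/√2.73) = 1 − Φ(1.5252). So
  P(M_{2.73} ≥ 2.52) = 2(1 − Φ(1.5252)) ≈ 0.1272.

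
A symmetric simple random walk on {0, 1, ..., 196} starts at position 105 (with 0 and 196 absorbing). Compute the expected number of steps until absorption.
E[τ | X_0 = 105] = 9555

Let v_k = E[τ | X_0 = k]. Boundary: v_0 = v_196 = 0. Recurrence: v_k = 1 + (v_{k-1} + v_{k+1})/2 for 1 ≤ k ≤ 195. The particular solution to v_k − (v_{k-1} + v_{k+1})/2 = 1 is v_k = −k^2. Adding homogeneous solution A + B k and matching boundaries gives v_k = k (196 − k). Substituting k = 105: v_105 = 105 · 91 = 9555.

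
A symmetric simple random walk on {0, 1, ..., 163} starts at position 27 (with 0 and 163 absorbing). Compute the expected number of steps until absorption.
E[τ | X_0 = 27] = 3672

Let v_k = E[τ | X_0 = k]. Boundary: v_0 = v_163 = 0. Recurrence: v_k = 1 + (v_{k-1} + v_{k+1})/2 for 1 ≤ k ≤ 162. The particular solution to v_k − (v_{k-1} + v_{k+1})/2 = 1 is v_k = −k^2. Adding homogeneous solution A + B k and matching boundaries gives v_k = k (163 − k). Substituting k = 27: v_27 = 27 · 136 = 3672.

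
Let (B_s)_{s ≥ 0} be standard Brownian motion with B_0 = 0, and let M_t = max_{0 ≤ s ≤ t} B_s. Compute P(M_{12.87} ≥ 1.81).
P(M_{12.87} ≥ 1.81) = 2·P(B_{12.87} ≥ 1.81) = 2(1 − Φ(1.81/√12.87)) ≈ 0.6139

By the reflection principle for Brownian motion, P(M_t ≥ a) = 2 · P(B_t ≥ a) for a ≥ 0. Since B_t ~ N(0, t), P(B_t ≥ 1.81) = 1 − Φ(1.81/√t) = 1 − Φ(1.81/√12.87) = 1 − Φ(0.5045). So
  P(M_{12.87} ≥ 1.81) = 2(1 − Φ(0.5045)) ≈ 0.6139.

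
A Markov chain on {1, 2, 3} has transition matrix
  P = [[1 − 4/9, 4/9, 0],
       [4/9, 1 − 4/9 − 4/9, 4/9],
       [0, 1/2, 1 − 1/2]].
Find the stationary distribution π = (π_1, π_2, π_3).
π = (9/26, 9/26, 4/13)

This is a birth-death chain on three states, which satisfies detailed balance: π_1 · P_{12} = π_2 · P_{21} and π_2 · P_{23} = π_3 · P_{32}.
From π_1 · 4/9 = π_2 · 4/9: π_2/π_1 = (4/9)/(4/9) = 1.
From π_2 · 4/9 = π_3 · 1/2: π_3/π_2 = (4/9)/(1/2) = 8/9.
Take π_1 proportional to 1; then unnormalized π = (1, 1, 8/9). Normalize by dividing by the sum 26/9:
  π = (9/26, 9/26, 4/13).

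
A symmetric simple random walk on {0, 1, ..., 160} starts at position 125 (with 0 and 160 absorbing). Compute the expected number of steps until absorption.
E[τ | X_0 = 125] = 4375

Let v_k = E[τ | X_0 = k]. Boundary: v_0 = v_160 = 0. Recurrence: v_k = 1 + (v_{k-1} + v_{k+1})/2 for 1 ≤ k ≤ 159. The particular solution to v_k − (v_{k-1} + v_{k+1})/2 = 1 is v_k = −k^2. Adding homogeneous solution A + B k and matching boundaries gives v_k = k (160 − k). Substituting k = 125: v_125 = 125 · 35 = 4375.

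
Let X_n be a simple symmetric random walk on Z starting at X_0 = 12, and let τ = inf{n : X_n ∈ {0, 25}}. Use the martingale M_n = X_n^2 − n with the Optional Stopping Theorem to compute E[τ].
E[τ] = 156

M_n = X_n^2 − n is a martingale (since E[X_{n+1}^2 | F_n] = X_n^2 + 1). By OST (τ has finite mean in a bounded region), E[M_τ] = E[M_0] = X_0^2 − 0 = 12^2 = 144. Also E[M_τ] = E[X_τ^2] − E[τ]. The walk exits at 0 or 25, with P(hit 25 first) = 12/25, so E[X_τ^2] = 25^2 · 12/25 + 0 = 300. Thus E[τ] = E[X_τ^2] − E[M_τ] = 300 − 144 = 156 = 12(25 − 12) = 156.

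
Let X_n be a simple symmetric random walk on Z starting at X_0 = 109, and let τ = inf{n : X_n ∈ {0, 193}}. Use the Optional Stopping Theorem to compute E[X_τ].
E[X_τ] = 109

X_n is a martingale and τ is a bounded-mean stopping time (indeed τ is finite a.s. with bounded expectation since the walk is in a bounded region). By the OST, E[X_τ] = E[X_0] = 109. Equivalently: E[X_τ] = 193 · P(hit 193 first) + 0 · P(hit 0 first) = 193 · (109/193) = 109.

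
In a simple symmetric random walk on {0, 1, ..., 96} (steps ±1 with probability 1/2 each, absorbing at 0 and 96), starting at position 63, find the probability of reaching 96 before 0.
P(hit 96 before 0) = 63/96 = 21/32

Let u_k = P(hit 96 before 0 | start at k). Then u_0 = 0, u_96 = 1, and u_k = u_{k-1}/2 + u_{k+1}/2 for 1 ≤ k ≤ 95. This harmonic recurrence is solved by u_k = k/96, giving u_63 = 63/96 = 21/32.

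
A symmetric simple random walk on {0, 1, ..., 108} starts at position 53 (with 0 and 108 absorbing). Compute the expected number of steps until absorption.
E[τ | X_0 = 53] = 2915

Let v_k = E[τ | X_0 = k]. Boundary: v_0 = v_108 = 0. Recurrence: v_k = 1 + (v_{k-1} + v_{k+1})/2 for 1 ≤ k ≤ 107. The particular solution to v_k − (v_{k-1} + v_{k+1})/2 = 1 is v_k = −k^2. Adding homogeneous solution A + B k and matching boundaries gives v_k = k (108 − k). Substituting k = 53: v_53 = 53 · 55 = 2915.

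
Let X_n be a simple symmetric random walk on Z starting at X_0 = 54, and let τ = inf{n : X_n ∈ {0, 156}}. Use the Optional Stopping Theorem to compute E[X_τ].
E[X_τ] = 54

X_n is a martingale and τ is a bounded-mean stopping time (indeed τ is finite a.s. with bounded expectation since the walk is in a bounded region). By the OST, E[X_τ] = E[X_0] = 54. Equivalently: E[X_τ] = 156 · P(hit 156 first) + 0 · P(hit 0 first) = 156 · (54/156) = 54.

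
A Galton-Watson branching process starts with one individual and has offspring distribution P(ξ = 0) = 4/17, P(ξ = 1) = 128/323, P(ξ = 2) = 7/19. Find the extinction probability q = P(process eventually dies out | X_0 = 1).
q = 76/119

The pgf is f(s) = 4/17 + 128/323·s + 7/19·s². The extinction probability q is the smallest fixed point of f in [0, 1]. Setting s = f(s):
  7/19·s² + (128/323 − 1)·s + 4/17 = 0
  7/19·s² − (4/17 + 7/19)·s + 4/17 = 0
which factors as (s − 1)·(7/19·s − 4/17) = 0, giving roots s = 1 and s = (4/17)/(7/19) = 76/119.
Mean offspring μ = 128/323 + 2·7/19 = 366/323 > 1 (supercritical), so q < 1. The extinction probability is the smaller root: q = (4/17)/(7/19) = 76/119.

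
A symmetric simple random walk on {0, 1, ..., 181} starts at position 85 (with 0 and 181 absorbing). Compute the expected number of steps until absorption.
E[τ | X_0 = 85] = 8160

Let v_k = E[τ | X_0 = k]. Boundary: v_0 = v_181 = 0. Recurrence: v_k = 1 + (v_{k-1} + v_{k+1})/2 for 1 ≤ k ≤ 180. The particular solution to v_k − (v_{k-1} + v_{k+1})/2 = 1 is v_k = −k^2. Adding homogeneous solution A + B k and matching boundaries gives v_k = k (181 − k). Substituting k = 85: v_85 = 85 · 96 = 8160.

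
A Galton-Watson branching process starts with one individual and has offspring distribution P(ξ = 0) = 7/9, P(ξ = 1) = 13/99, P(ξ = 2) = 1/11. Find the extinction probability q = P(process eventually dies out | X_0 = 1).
q = 1

Mean offspring μ = 0·7/9 + 1·13/99 + 2·1/11 = 31/99 ≤ 1. For μ ≤ 1 with offspring not concentrated at 1, the Galton-Watson process goes extinct almost surely, so q = 1.
(Algebraic check: The pgf is f(s) = 7/9 + 13/99·s + 1/11·s². The extinction probability q is the smallest fixed point of f in [0, 1]. Setting s = f(s):
  1/11·s² + (13/99 − 1)·s + 7/9 = 0
  1/11·s² − (7/9 + 1/11)·s + 7/9 = 0
which factors as (s − 1)·(1/11·s − 7/9) = 0, giving roots s = 1 and s = (7/9)/(1/11) = 77/9. Since 77/9 ≥ 1, the smallest root in [0, 1] is s = 1.)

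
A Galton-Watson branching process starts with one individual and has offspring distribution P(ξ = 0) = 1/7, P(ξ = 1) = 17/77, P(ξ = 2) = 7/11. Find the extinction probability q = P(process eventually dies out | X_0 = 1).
q = 11/49

The pgf is f(s) = 1/7 + 17/77·s + 7/11·s². The extinction probability q is the smallest fixed point of f in [0, 1]. Setting s = f(s):
  7/11·s² + (17/77 − 1)·s + 1/7 = 0
  7/11·s² − (1/7 + 7/11)·s + 1/7 = 0
which factors as (s − 1)·(7/11·s − 1/7) = 0, giving roots s = 1 and s = (1/7)/(7/11) = 11/49.
Mean offspring μ = 17/77 + 2·7/11 = 115/77 > 1 (supercritical), so q < 1. The extinction probability is the smaller root: q = (1/7)/(7/11) = 11/49.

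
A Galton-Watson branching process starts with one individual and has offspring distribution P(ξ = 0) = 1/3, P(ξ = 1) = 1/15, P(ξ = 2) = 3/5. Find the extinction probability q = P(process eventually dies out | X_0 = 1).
q = 5/9

The pgf is f(s) = 1/3 + 1/15·s + 3/5·s². The extinction probability q is the smallest fixed point of f in [0, 1]. Setting s = f(s):
  3/5·s² + (1/15 − 1)·s + 1/3 = 0
  3/5·s² − (1/3 + 3/5)·s + 1/3 = 0
which factors as (s − 1)·(3/5·s − 1/3) = 0, giving roots s = 1 and s = (1/3)/(3/5) = 5/9.
Mean offspring μ = 1/15 + 2·3/5 = 19/15 > 1 (supercritical), so q < 1. The extinction probability is the smaller root: q = (1/3)/(3/5) = 5/9.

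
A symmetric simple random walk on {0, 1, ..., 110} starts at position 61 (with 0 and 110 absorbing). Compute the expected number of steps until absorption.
E[τ | X_0 = 61] = 2989

Let v_k = E[τ | X_0 = k]. Boundary: v_0 = v_110 = 0. Recurrence: v_k = 1 + (v_{k-1} + v_{k+1})/2 for 1 ≤ k ≤ 109. The particular solution to v_k − (v_{k-1} + v_{k+1})/2 = 1 is v_k = −k^2. Adding homogeneous solution A + B k and matching boundaries gives v_k = k (110 − k). Substituting k = 61: v_61 = 61 · 49 = 2989.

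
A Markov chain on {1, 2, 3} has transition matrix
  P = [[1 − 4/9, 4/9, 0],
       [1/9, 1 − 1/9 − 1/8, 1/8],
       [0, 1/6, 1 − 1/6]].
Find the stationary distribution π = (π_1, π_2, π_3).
π = (1/8, 1/2, 3/8)

This is a birth-death chain on three states, which satisfies detailed balance: π_1 · P_{12} = π_2 · P_{21} and π_2 · P_{23} = π_3 · P_{32}.
From π_1 · 4/9 = π_2 · 1/9: π_2/π_1 = (4/9)/(1/9) = 4.
From π_2 · 1/8 = π_3 · 1/6: π_3/π_2 = (1/8)/(1/6) = 3/4.
Take π_1 proportional to 1; then unnormalized π = (1, 4, 3). Normalize by dividing by the sum 8:
  π = (1/8, 1/2, 3/8).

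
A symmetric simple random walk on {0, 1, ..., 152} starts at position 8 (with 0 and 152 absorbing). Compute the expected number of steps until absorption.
E[τ | X_0 = 8] = 1152

Let v_k = E[τ | X_0 = k]. Boundary: v_0 = v_152 = 0. Recurrence: v_k = 1 + (v_{k-1} + v_{k+1})/2 for 1 ≤ k ≤ 151. The particular solution to v_k − (v_{k-1} + v_{k+1})/2 = 1 is v_k = −k^2. Adding homogeneous solution A + B k and matching boundaries gives v_k = k (152 − k). Substituting k = 8: v_8 = 8 · 144 = 1152.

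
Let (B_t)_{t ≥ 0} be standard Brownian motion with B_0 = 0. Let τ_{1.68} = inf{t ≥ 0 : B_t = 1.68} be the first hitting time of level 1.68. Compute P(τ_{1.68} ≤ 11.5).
P(τ_{1.68} ≤ 11.5) = 2(1 − Φ(1.68/√11.5)) = 2(1 − Φ(0.4954)) ≈ 0.6203

By the reflection principle for standard BM, P(τ_b ≤ t) = 2 · P(B_t ≥ b). Since B_t ~ N(0, t), P(B_t ≥ 1.68) = 1 − Φ(1.68/√t) = 1 − Φ(1.68/√11.5) = 1 − Φ(0.4954) ≈ 0.31016. Doubling: P(τ_{1.68} ≤ 11.5) ≈ 2 · 0.31016 = 0.62032 ≈ 0.6203.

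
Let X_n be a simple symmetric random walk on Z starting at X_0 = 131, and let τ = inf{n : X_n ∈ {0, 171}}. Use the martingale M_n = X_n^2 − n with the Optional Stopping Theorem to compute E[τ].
E[τ] = 5240

M_n = X_n^2 − n is a martingale (since E[X_{n+1}^2 | F_n] = X_n^2 + 1). By OST (τ has finite mean in a bounded region), E[M_τ] = E[M_0] = X_0^2 − 0 = 131^2 = 17161. Also E[M_τ] = E[X_τ^2] − E[τ]. The walk exits at 0 or 171, with P(hit 171 first) = 131/171, so E[X_τ^2] = 171^2 · 131/171 + 0 = 22401. Thus E[τ] = E[X_τ^2] − E[M_τ] = 22401 − 17161 = 5240 = 131(171 − 131) = 5240.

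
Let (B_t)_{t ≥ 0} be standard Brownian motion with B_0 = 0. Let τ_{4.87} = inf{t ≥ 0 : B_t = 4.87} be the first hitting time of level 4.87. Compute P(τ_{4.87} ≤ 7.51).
P(τ_{4.87} ≤ 7.51) = 2(1 − Φ(4.87/√7.51)) = 2(1 − Φ(1.7771)) ≈ 0.0756

By the reflection principle for standard BM, P(τ_b ≤ t) = 2 · P(B_t ≥ b). Since B_t ~ N(0, t), P(B_t ≥ 4.87) = 1 − Φ(4.87/√t) = 1 − Φ(4.87/√7.51) = 1 − Φ(1.7771) ≈ 0.03778. Doubling: P(τ_{4.87} ≤ 7.51) ≈ 2 · 0.03778 = 0.07556 ≈ 0.0756.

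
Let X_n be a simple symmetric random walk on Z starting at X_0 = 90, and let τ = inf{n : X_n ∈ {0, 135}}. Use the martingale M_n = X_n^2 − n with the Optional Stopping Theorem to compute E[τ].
E[τ] = 4050

M_n = X_n^2 − n is a martingale (since E[X_{n+1}^2 | F_n] = X_n^2 + 1). By OST (τ has finite mean in a bounded region), E[M_τ] = E[M_0] = X_0^2 − 0 = 90^2 = 8100. Also E[M_τ] = E[X_τ^2] − E[τ]. The walk exits at 0 or 135, with P(hit 135 first) = 90/135, so E[X_τ^2] = 135^2 · 90/135 + 0 = 12150. Thus E[τ] = E[X_τ^2] − E[M_τ] = 12150 − 8100 = 4050 = 90(135 − 90) = 4050.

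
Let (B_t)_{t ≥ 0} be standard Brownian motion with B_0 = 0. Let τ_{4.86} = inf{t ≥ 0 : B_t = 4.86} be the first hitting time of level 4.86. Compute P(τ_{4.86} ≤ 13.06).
P(τ_{4.86} ≤ 13.06) = 2(1 − Φ(4.86/√13.06)) = 2(1 − Φ(1.3448)) ≈ 0.1787

By the reflection principle for standard BM, P(τ_b ≤ t) = 2 · P(B_t ≥ b). Since B_t ~ N(0, t), P(B_t ≥ 4.86) = 1 − Φ(4.86/√t) = 1 − Φ(4.86/√13.06) = 1 − Φ(1.3448) ≈ 0.08934. Doubling: P(τ_{4.86} ≤ 13.06) ≈ 2 · 0.08934 = 0.17868 ≈ 0.1787.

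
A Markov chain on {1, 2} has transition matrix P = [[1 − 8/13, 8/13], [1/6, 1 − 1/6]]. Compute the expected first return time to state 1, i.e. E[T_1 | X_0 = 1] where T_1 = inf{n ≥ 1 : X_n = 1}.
E[T_1 | X_0 = 1] = 1/π_1 = 61/13

For an irreducible recurrent Markov chain with stationary distribution π, E[T_i | X_0 = i] = 1/π_i (Kac's formula). Here π_1 = (1/6)/(8/13 + 1/6) = (1/6)/(61/78) = 13/61, so E[T_1 | X_0 = 1] = 1/π_1 = (8/13 + 1/6)/(1/6) = (61/78)/(1/6) = 61/13.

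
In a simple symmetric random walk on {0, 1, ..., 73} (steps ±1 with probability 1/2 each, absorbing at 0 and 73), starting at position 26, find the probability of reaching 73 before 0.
P(hit 73 before 0) = 26/73

Let u_k = P(hit 73 before 0 | start at k). Then u_0 = 0, u_73 = 1, and u_k = u_{k-1}/2 + u_{k+1}/2 for 1 ≤ k ≤ 72. This harmonic recurrence is solved by u_k = k/73, giving u_26 = 26/73.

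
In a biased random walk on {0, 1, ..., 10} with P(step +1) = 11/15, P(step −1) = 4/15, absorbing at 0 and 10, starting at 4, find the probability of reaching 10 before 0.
P(hit 10 before 0) = (1 − (4/11)^4) / (1 − (4/11)^10) = 242703857/247013105

Let u_k denote P(reach 10 before 0 | start at k). Boundary: u_0 = 0, u_10 = 1. Recurrence: u_k = 11/15·u_{k+1} + 4/15·u_{k-1} for 1 ≤ k ≤ 9. Try u_k = A + B·r^k with r = q/p = (4/15)/(11/15) = 4/11. Substitution satisfies the recurrence; boundary conditions give:
  u_k = (1 − r^k) / (1 − r^N) = (1 − (4/11)^4) / (1 − (4/11)^10) = 242703857/247013105.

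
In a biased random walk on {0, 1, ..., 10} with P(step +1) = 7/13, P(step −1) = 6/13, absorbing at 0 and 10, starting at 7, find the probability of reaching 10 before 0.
P(hit 10 before 0) = (1 − (6/7)^7) / (1 − (6/7)^10) = 186457201/222009073

Let u_k denote P(reach 10 before 0 | start at k). Boundary: u_0 = 0, u_10 = 1. Recurrence: u_k = 7/13·u_{k+1} + 6/13·u_{k-1} for 1 ≤ k ≤ 9. Try u_k = A + B·r^k with r = q/p = (6/13)/(7/13) = 6/7. Substitution satisfies the recurrence; boundary conditions give:
  u_k = (1 − r^k) / (1 − r^N) = (1 − (6/7)^7) / (1 − (6/7)^10) = 186457201/222009073.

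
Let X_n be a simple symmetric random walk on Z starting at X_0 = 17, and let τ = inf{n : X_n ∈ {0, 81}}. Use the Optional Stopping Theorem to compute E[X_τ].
E[X_τ] = 17

X_n is a martingale and τ is a bounded-mean stopping time (indeed τ is finite a.s. with bounded expectation since the walk is in a bounded region). By the OST, E[X_τ] = E[X_0] = 17. Equivalently: E[X_τ] = 81 · P(hit 81 first) + 0 · P(hit 0 first) = 81 · (17/81) = 17.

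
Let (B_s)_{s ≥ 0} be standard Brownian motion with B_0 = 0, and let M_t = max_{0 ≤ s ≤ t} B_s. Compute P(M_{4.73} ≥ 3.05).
P(M_{4.73} ≥ 3.05) = 2·P(B_{4.73} ≥ 3.05) = 2(1 − Φ(3.05/√4.73)) ≈ 0.1608

By the reflection principle for Brownian motion, P(M_t ≥ a) = 2 · P(B_t ≥ a) for a ≥ 0. Since B_t ~ N(0, t), P(B_t ≥ 3.05) = 1 − Φ(3.05/√t) = 1 − Φ(3.05/√4.73) = 1 − Φ(1.4024). So
  P(M_{4.73} ≥ 3.05) = 2(1 − Φ(1.4024)) ≈ 0.1608.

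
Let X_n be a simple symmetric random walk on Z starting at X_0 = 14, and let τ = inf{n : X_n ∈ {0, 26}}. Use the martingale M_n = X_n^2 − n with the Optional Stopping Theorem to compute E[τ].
E[τ] = 168

M_n = X_n^2 − n is a martingale (since E[X_{n+1}^2 | F_n] = X_n^2 + 1). By OST (τ has finite mean in a bounded region), E[M_τ] = E[M_0] = X_0^2 − 0 = 14^2 = 196. Also E[M_τ] = E[X_τ^2] − E[τ]. The walk exits at 0 or 26, with P(hit 26 first) = 14/26, so E[X_τ^2] = 26^2 · 14/26 + 0 = 364. Thus E[τ] = E[X_τ^2] − E[M_τ] = 364 − 196 = 168 = 14(26 − 14) = 168.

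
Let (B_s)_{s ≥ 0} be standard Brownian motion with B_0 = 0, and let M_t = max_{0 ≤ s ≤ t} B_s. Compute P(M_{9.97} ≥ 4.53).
P(M_{9.97} ≥ 4.53) = 2·P(B_{9.97} ≥ 4.53) = 2(1 − Φ(4.53/√9.97)) ≈ 0.1514

By the reflection principle for Brownian motion, P(M_t ≥ a) = 2 · P(B_t ≥ a) for a ≥ 0. Since B_t ~ N(0, t), P(B_t ≥ 4.53) = 1 − Φ(4.53/√t) = 1 − Φ(4.53/√9.97) = 1 − Φ(1.4347). So
  P(M_{9.97} ≥ 4.53) = 2(1 − Φ(1.4347)) ≈ 0.1514.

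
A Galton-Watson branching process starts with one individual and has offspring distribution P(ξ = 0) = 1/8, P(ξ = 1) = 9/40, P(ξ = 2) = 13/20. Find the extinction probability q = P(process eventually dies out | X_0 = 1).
q = 5/26

The pgf is f(s) = 1/8 + 9/40·s + 13/20·s². The extinction probability q is the smallest fixed point of f in [0, 1]. Setting s = f(s):
  13/20·s² + (9/40 − 1)·s + 1/8 = 0
  13/20·s² − (1/8 + 13/20)·s + 1/8 = 0
which factors as (s − 1)·(13/20·s − 1/8) = 0, giving roots s = 1 and s = (1/8)/(13/20) = 5/26.
Mean offspring μ = 9/40 + 2·13/20 = 61/40 > 1 (supercritical), so q < 1. The extinction probability is the smaller root: q = (1/8)/(13/20) = 5/26.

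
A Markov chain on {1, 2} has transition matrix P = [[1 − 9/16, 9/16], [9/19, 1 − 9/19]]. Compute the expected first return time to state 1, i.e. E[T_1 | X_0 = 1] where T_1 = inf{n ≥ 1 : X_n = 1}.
E[T_1 | X_0 = 1] = 1/π_1 = 35/16

For an irreducible recurrent Markov chain with stationary distribution π, E[T_i | X_0 = i] = 1/π_i (Kac's formula). Here π_1 = (9/19)/(9/16 + 9/19) = (9/19)/(315/304) = 16/35, so E[T_1 | X_0 = 1] = 1/π_1 = (9/16 + 9/19)/(9/19) = (315/304)/(9/19) = 35/16.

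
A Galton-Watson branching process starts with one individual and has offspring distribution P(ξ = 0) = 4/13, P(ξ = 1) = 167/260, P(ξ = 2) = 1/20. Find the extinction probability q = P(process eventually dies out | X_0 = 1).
q = 1

Mean offspring μ = 0·4/13 + 1·167/260 + 2·1/20 = 193/260 ≤ 1. For μ ≤ 1 with offspring not concentrated at 1, the Galton-Watson process goes extinct almost surely, so q = 1.
(Algebraic check: The pgf is f(s) = 4/13 + 167/260·s + 1/20·s². The extinction probability q is the smallest fixed point of f in [0, 1]. Setting s = f(s):
  1/20·s² + (167/260 − 1)·s + 4/13 = 0
  1/20·s² − (4/13 + 1/20)·s + 4/13 = 0
which factors as (s − 1)·(1/20·s − 4/13) = 0, giving roots s = 1 and s = (4/13)/(1/20) = 80/13. Since 80/13 ≥ 1, the smallest root in [0, 1] is s = 1.)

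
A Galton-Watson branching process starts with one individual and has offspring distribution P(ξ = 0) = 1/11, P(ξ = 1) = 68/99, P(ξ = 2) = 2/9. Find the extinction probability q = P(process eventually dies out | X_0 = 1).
q = 9/22

The pgf is f(s) = 1/11 + 68/99·s + 2/9·s². The extinction probability q is the smallest fixed point of f in [0, 1]. Setting s = f(s):
  2/9·s² + (68/99 − 1)·s + 1/11 = 0
  2/9·s² − (1/11 + 2/9)·s + 1/11 = 0
which factors as (s − 1)·(2/9·s − 1/11) = 0, giving roots s = 1 and s = (1/11)/(2/9) = 9/22.
Mean offspring μ = 68/99 + 2·2/9 = 112/99 > 1 (supercritical), so q < 1. The extinction probability is the smaller root: q = (1/11)/(2/9) = 9/22.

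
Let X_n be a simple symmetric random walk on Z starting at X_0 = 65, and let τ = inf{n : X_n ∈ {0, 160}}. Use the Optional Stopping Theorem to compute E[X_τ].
E[X_τ] = 65

X_n is a martingale and τ is a bounded-mean stopping time (indeed τ is finite a.s. with bounded expectation since the walk is in a bounded region). By the OST, E[X_τ] = E[X_0] = 65. Equivalently: E[X_τ] = 160 · P(hit 160 first) + 0 · P(hit 0 first) = 160 · (65/160) = 65.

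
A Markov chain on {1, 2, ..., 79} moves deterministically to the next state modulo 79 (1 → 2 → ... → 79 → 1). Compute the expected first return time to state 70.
E[T_70 | X_0 = 70] = 79

The chain cycles deterministically, so starting at state 70 it returns in exactly 79 steps. Equivalently, the stationary distribution is uniform π_j = 1/79 for every state j, so by Kac's formula E[T_70] = 1/π_70 = 79.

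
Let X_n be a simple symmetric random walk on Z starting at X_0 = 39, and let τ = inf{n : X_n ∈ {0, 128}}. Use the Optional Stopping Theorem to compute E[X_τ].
E[X_τ] = 39

X_n is a martingale and τ is a bounded-mean stopping time (indeed τ is finite a.s. with bounded expectation since the walk is in a bounded region). By the OST, E[X_τ] = E[X_0] = 39. Equivalently: E[X_τ] = 128 · P(hit 128 first) + 0 · P(hit 0 first) = 128 · (39/128) = 39.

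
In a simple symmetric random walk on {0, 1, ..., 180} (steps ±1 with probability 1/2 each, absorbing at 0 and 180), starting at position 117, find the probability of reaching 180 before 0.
P(hit 180 before 0) = 117/180 = 13/20

Let u_k = P(hit 180 before 0 | start at k). Then u_0 = 0, u_180 = 1, and u_k = u_{k-1}/2 + u_{k+1}/2 for 1 ≤ k ≤ 179. This harmonic recurrence is solved by u_k = k/180, giving u_117 = 117/180 = 13/20.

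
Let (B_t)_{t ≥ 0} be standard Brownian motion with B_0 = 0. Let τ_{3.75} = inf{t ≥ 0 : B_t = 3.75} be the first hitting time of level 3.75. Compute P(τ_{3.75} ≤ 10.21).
P(τ_{3.75} ≤ 10.21) = 2(1 − Φ(3.75/√10.21)) = 2(1 − Φ(1.1736)) ≈ 0.2406

By the reflection principle for standard BM, P(τ_b ≤ t) = 2 · P(B_t ≥ b). Since B_t ~ N(0, t), P(B_t ≥ 3.75) = 1 − Φ(3.75/√t) = 1 − Φ(3.75/√10.21) = 1 − Φ(1.1736) ≈ 0.12028. Doubling: P(τ_{3.75} ≤ 10.21) ≈ 2 · 0.12028 = 0.24056 ≈ 0.2406.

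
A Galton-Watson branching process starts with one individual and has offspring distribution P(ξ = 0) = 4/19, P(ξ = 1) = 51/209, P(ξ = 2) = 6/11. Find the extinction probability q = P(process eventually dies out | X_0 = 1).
q = 22/57

The pgf is f(s) = 4/19 + 51/209·s + 6/11·s². The extinction probability q is the smallest fixed point of f in [0, 1]. Setting s = f(s):
  6/11·s² + (51/209 − 1)·s + 4/19 = 0
  6/11·s² − (4/19 + 6/11)·s + 4/19 = 0
which factors as (s − 1)·(6/11·s − 4/19) = 0, giving roots s = 1 and s = (4/19)/(6/11) = 22/57.
Mean offspring μ = 51/209 + 2·6/11 = 279/209 > 1 (supercritical), so q < 1. The extinction probability is the smaller root: q = (4/19)/(6/11) = 22/57.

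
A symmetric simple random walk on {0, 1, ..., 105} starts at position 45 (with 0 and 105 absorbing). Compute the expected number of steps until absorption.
E[τ | X_0 = 45] = 2700

Let v_k = E[τ | X_0 = k]. Boundary: v_0 = v_105 = 0. Recurrence: v_k = 1 + (v_{k-1} + v_{k+1})/2 for 1 ≤ k ≤ 104. The particular solution to v_k − (v_{k-1} + v_{k+1})/2 = 1 is v_k = −k^2. Adding homogeneous solution A + B k and matching boundaries gives v_k = k (105 − k). Substituting k = 45: v_45 = 45 · 60 = 2700.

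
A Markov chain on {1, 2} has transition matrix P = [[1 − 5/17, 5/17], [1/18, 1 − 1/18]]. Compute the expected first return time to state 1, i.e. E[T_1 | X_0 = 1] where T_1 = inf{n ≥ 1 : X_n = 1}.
E[T_1 | X_0 = 1] = 1/π_1 = 107/17

For an irreducible recurrent Markov chain with stationary distribution π, E[T_i | X_0 = i] = 1/π_i (Kac's formula). Here π_1 = (1/18)/(5/17 + 1/18) = (1/18)/(107/306) = 17/107, so E[T_1 | X_0 = 1] = 1/π_1 = (5/17 + 1/18)/(1/18) = (107/306)/(1/18) = 107/17.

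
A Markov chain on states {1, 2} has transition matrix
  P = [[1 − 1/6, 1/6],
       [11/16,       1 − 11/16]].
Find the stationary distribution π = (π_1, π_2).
π_1 = 33/41, π_2 = 8/41

Solve πP = π with π_1 + π_2 = 1. From πP = π: π_1 · (1 − 1/6) + π_2 · 11/16 = π_1 ⇒ π_2 · 11/16 = π_1 · 1/6 ⇒ π_2/π_1 = (1/6)/(11/16) = 8/33. Together with π_1 + π_2 = 1:
  π_1 = (11/16)/(1/6 + 11/16) = (11/16)/(41/48) = 33/41,
  π_2 = (1/6)/(1/6 + 11/16) = (1/6)/(41/48) = 8/41.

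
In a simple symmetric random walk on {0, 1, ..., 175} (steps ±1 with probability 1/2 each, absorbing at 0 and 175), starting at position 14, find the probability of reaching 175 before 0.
P(hit 175 before 0) = 14/175 = 2/25

Let u_k = P(hit 175 before 0 | start at k). Then u_0 = 0, u_175 = 1, and u_k = u_{k-1}/2 + u_{k+1}/2 for 1 ≤ k ≤ 174. This harmonic recurrence is solved by u_k = k/175, giving u_14 = 14/175 = 2/25.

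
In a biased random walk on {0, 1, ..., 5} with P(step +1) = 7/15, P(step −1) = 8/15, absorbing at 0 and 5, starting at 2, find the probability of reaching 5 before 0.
P(hit 5 before 0) = (1 − (8/7)^2) / (1 − (8/7)^5) = 5145/15961

Let u_k denote P(reach 5 before 0 | start at k). Boundary: u_0 = 0, u_5 = 1. Recurrence: u_k = 7/15·u_{k+1} + 8/15·u_{k-1} for 1 ≤ k ≤ 4. Try u_k = A + B·r^k with r = q/p = (8/15)/(7/15) = 8/7. Substitution satisfies the recurrence; boundary conditions give:
  u_k = (1 − r^k) / (1 − r^N) = (1 − (8/7)^2) / (1 − (8/7)^5) = 5145/15961.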